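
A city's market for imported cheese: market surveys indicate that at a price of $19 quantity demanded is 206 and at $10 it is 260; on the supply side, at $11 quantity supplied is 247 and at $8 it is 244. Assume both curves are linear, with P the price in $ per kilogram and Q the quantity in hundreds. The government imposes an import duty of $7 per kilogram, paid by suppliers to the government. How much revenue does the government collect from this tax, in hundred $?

Demand slope: (260 − 206)/(10 − 19) = -6, so Qd = 320 − 6P.
Supply slope: (244 − 247)/(8 − 11) = 1, so Qs = P + 236.
Without the tax, 320 − 6P = P + 236 gives 7P = 84, so P* = $12 and Q* = 248.
With the tax collected from suppliers, supply shifts: Qs = (P − 7) + 236.
Solving gives Q = 242 with consumers paying $13 and suppliers receiving $6 (the $7 wedge).
Revenue = t · Q = 7 · 242 = $1694.

Tax revenue = $1694 hundred.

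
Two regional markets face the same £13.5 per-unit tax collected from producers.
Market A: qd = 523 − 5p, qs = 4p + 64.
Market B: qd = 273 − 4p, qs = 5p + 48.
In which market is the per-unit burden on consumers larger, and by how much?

Market A: pre-tax p* = £51, q* = 268; post-tax q = 238; per-unit burden on consumers = £6.
Market B: pre-tax p* = £25, q* = 173; post-tax q = 143; per-unit burden on consumers = £7.5.
Difference: £6 vs £7.5 → market B is larger by £1.5.

Market B, by £1.5.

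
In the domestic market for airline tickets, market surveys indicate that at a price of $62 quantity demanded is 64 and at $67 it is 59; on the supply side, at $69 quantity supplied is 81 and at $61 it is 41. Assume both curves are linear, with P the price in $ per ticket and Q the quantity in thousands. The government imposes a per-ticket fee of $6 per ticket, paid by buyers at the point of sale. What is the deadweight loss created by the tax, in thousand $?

Demand slope: (59 − 64)/(67 − 62) = -1, so Qd = 126 − P.
Supply slope: (41 − 81)/(61 − 69) = 5, so Qs = 5P − 264.
Before the tax: set 126 − P = 5P − 264 → P* = $65, Q* = 61.
With the tax collected from buyers, demand (in seller-price terms) shifts: Qd = 126 − (P + 6).
New equilibrium: buyers pay $70, producers receive $64, Q = 56. (Wedge: Pb − Ps = 6.)
Quantity falls by |ΔQ| = |61 − 56| = 5.
DWL = ½ · t · |ΔQ| = ½ · 6 · 5 = $15.

Deadweight loss = $15 thousand.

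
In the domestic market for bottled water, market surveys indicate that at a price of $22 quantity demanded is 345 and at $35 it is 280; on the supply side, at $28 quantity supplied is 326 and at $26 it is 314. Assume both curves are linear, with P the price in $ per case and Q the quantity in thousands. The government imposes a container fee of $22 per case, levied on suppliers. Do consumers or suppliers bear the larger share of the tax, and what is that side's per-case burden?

Demand slope: (280 − 345)/(35 − 22) = -5, so Qd = 455 − 5P.
Supply slope: (314 − 326)/(26 − 28) = 6, so Qs = 6P + 158.
Without the tax, 455 − 5P = 6P + 158 gives 11P = 297, so P* = $27 and Q* = 320.
With the tax collected from suppliers, supply shifts: Qs = 6(P − 22) + 158.
Solving gives Q = 260 with consumers paying $39 and suppliers receiving $17 (the $22 wedge).
Per-case burden: consumers $12, suppliers $10.
Consumers take the larger share because demand is less price-elastic here (demand slope 5 vs supply slope 6).
The less price-elastic side of the market bears the larger share of a per-unit tax.

Consumers bear the larger share: $12 per case.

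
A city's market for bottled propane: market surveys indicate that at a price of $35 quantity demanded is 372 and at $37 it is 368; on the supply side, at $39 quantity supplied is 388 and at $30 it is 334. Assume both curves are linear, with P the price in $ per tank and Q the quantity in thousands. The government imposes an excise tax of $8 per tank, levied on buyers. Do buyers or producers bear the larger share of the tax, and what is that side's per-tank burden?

Buyers bear the larger share: $6 per tank.

Demand slope: (368 − 372)/(37 − 35) = -2, so Qd = 442 − 2P.
Supply slope: (334 − 388)/(30 − 39) = 6, so Qs = 6P + 154.
Before the tax: set 442 − 2P = 6P + 154 → P* = $36, Q* = 370.
With the tax collected from buyers, demand (in seller-price terms) shifts: Qd = 442 − 2(P + 8).
Solving gives Q = 358 with buyers paying $42 and producers receiving $34 (the $8 wedge).
Per-tank burden: buyers $6, producers $2.
Buyers take the larger share because demand is less price-elastic here (demand slope 2 vs supply slope 6).
The less price-elastic side of the market bears the larger share of a per-unit tax.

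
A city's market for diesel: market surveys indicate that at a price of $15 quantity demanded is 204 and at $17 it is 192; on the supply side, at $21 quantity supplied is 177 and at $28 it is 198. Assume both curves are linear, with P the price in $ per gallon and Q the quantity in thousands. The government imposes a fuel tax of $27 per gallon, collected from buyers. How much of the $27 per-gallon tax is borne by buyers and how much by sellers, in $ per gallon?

Demand slope: (192 − 204)/(17 − 15) = -6, so Qd = 294 − 6P.
Supply slope: (198 − 177)/(28 − 21) = 3, so Qs = 3P + 114.
Before the tax: set 294 − 6P = 3P + 114 → P* = $20, Q* = 174.
With the tax collected from buyers, demand (in seller-price terms) shifts: Qd = 294 − 6(P + 27).
Solving gives Q = 120 with buyers paying $29 and sellers receiving $2 (the $27 wedge).
Burden on buyers: $9; on sellers: $18. (They sum to $27.)

Buyers bear $9 per gallon; sellers bear $18 per gallon.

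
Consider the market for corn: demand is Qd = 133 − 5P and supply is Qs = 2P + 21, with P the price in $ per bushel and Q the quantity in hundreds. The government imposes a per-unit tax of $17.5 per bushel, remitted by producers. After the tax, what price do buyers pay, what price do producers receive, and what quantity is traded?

Buyers pay $21; producers receive $3.5; quantity = 28.

Before the tax: set 133 − 5P = 2P + 21 → P* = $16, Q* = 53.
With the tax collected from producers, supply shifts: Qs = 2(P − 17.5) + 21.
Solving gives Q = 28 with buyers paying $21 and producers receiving $3.5 (the $17.5 wedge).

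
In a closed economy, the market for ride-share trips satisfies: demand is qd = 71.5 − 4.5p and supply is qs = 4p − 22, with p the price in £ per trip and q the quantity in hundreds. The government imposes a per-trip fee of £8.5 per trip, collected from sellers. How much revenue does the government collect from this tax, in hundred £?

Tax revenue = £34 hundred.

Before the tax: set 71.5 − 4.5p = 4p − 22 → p* = £11, q* = 22.
With the tax collected from sellers, supply shifts: qs = 4(p − 8.5) − 22.
Solving gives q = 4 with buyers paying £15 and sellers receiving £6.5 (the £8.5 wedge).
Revenue = t · Q = 8.5 · 4 = £34.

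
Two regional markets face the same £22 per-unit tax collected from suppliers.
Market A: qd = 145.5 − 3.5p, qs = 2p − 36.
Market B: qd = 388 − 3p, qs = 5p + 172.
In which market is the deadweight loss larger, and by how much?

Market A: pre-tax p* = £33, q* = 30; post-tax q = 2; deadweight loss = £308.
Market B: pre-tax p* = £27, q* = 307; post-tax q = 265.75; deadweight loss = £453.75.
Difference: £308 vs £453.75 → market B is larger by £145.75.

Market B, by £145.75.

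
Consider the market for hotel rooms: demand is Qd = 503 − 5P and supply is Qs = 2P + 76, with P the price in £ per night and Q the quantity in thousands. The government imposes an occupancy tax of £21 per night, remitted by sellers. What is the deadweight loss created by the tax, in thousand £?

Deadweight loss = £315 thousand.

Without the tax, 503 − 5P = 2P + 76 gives 7P = 427, so P* = £61 and Q* = 198.
With the tax collected from sellers, supply shifts: Qs = 2(P − 21) + 76.
Solving gives Q = 168 with consumers paying £67 and sellers receiving £46 (the £21 wedge).
Quantity falls by |ΔQ| = |198 − 168| = 30.
DWL = ½ · t · |ΔQ| = ½ · 21 · 30 = £315.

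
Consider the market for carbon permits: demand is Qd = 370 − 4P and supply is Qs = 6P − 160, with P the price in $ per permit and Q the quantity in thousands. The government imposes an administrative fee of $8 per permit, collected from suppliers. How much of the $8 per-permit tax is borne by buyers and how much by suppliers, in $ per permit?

Buyers bear $4.8 per permit; suppliers bear $3.2 per permit.

Before the tax: set 370 − 4P = 6P − 160 → P* = $53, Q* = 158.
With the tax collected from suppliers, supply shifts: Qs = 6(P − 8) − 160.
New equilibrium: buyers pay $57.8, suppliers receive $49.8, Q = 138.8. (Wedge: Pb − Ps = 8.)
Burden on buyers: $4.8; on suppliers: $3.2. (They sum to $8.)
The less price-elastic side of the market bears the larger share of a per-unit tax.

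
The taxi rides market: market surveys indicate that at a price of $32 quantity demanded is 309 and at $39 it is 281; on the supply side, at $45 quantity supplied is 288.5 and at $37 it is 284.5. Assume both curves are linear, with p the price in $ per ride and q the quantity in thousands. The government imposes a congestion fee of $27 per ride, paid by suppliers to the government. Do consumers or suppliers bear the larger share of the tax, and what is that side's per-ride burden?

Demand slope: (281 − 309)/(39 − 32) = -4, so qd = 437 − 4p.
Supply slope: (284.5 − 288.5)/(37 − 45) = 0.5, so qs = 0.5p + 266.
Without the tax, 437 − 4p = 0.5p + 266 gives 4.5p = 171, so p* = $38 and q* = 285.
With the tax collected from suppliers, supply shifts: qs = 0.5(p − 27) + 266.
New equilibrium: consumers pay $41, suppliers receive $14, q = 273. (Wedge: pb − ps = 27.)
Per-ride burden: consumers $3, suppliers $24.
Suppliers take the larger share because supply is less price-elastic here (demand slope 4 vs supply slope 0.5).

Suppliers bear the larger share: $24 per ride.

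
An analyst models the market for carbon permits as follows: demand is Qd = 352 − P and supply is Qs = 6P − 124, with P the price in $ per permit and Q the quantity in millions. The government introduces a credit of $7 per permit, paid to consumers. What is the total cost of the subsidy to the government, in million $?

Before the subsidy: set 352 − P = 6P − 124 → P* = $68, Q* = 284.
With a per-unit subsidy paid to consumers, each effectively pays P − 7, so demand becomes Qd = 352 − (P − 7).
New equilibrium: consumers pay $62, producers receive $69, Q = 290. (Wedge: Pb − Ps = −7.)
Outlay = t · Q = 7 · 290 = $2030.

Government outlay = $2030 million.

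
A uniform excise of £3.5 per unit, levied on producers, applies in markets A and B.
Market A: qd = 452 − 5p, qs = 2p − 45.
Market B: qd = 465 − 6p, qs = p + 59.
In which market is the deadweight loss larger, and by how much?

Market A, by £3.5.

Market A: pre-tax p* = £71, q* = 97; post-tax q = 92; deadweight loss = £8.75.
Market B: pre-tax p* = £58, q* = 117; post-tax q = 114; deadweight loss = £5.25.
Difference: £8.75 vs £5.25 → market A is larger by £3.5.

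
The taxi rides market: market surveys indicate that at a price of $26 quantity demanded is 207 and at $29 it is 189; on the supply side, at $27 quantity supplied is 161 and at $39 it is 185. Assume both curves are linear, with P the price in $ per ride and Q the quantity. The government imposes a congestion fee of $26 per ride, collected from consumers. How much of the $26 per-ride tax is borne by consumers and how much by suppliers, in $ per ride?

Demand slope: (189 − 207)/(29 − 26) = -6, so Qd = 363 − 6P.
Supply slope: (185 − 161)/(39 − 27) = 2, so Qs = 2P + 107.
Before the tax: set 363 − 6P = 2P + 107 → P* = $32, Q* = 171.
With the tax collected from consumers, demand (in seller-price terms) shifts: Qd = 363 − 6(P + 26).
Solving gives Q = 132 with consumers paying $38.5 and suppliers receiving $12.5 (the $26 wedge).
Burden on consumers: $6.5; on suppliers: $19.5. (They sum to $26.)
The less price-elastic side of the market bears the larger share of a per-unit tax.

Consumers bear $6.5 per ride; suppliers bear $19.5 per ride.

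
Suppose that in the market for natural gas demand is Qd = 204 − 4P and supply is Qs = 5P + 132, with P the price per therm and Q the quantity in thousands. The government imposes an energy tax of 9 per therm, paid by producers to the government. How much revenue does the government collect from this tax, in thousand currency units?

Without the tax, 204 − 4P = 5P + 132 gives 9P = 72, so P* = 8 and Q* = 172.
With the tax collected from producers, supply shifts: Qs = 5(P − 9) + 132.
New equilibrium: consumers pay 13, producers receive 4, Q = 152. (Wedge: Pb − Ps = 9.)
Revenue = t · Q = 9 · 152 = 1368.

Tax revenue = 1368 thousand.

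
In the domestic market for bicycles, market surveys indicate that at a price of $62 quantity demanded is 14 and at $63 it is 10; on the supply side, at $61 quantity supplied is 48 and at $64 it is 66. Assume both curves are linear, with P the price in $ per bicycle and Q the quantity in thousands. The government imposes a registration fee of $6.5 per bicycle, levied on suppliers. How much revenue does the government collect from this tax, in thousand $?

Tax revenue = $93.6 thousand.

Demand slope: (10 − 14)/(63 − 62) = -4, so Qd = 262 − 4P.
Supply slope: (66 − 48)/(64 − 61) = 6, so Qs = 6P − 318.
Without the tax, 262 − 4P = 6P − 318 gives 10P = 580, so P* = $58 and Q* = 30.
With the tax collected from suppliers, supply shifts: Qs = 6(P − 6.5) − 318.
New equilibrium: consumers pay $61.9, suppliers receive $55.4, Q = 14.4. (Wedge: Pb − Ps = 6.5.)
Revenue = t · Q = 6.5 · 14.4 = $93.6.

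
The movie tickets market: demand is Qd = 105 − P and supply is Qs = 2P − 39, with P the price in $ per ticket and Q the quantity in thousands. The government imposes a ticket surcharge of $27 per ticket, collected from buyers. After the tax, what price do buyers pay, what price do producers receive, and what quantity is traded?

Buyers pay $66; producers receive $39; quantity = 39.

Before the tax: set 105 − P = 2P − 39 → P* = $48, Q* = 57.
With the tax collected from buyers, demand (in seller-price terms) shifts: Qd = 105 − (P + 27).
Solving gives Q = 39 with buyers paying $66 and producers receiving $39 (the $27 wedge).
The less price-elastic side of the market bears the larger share of a per-unit tax.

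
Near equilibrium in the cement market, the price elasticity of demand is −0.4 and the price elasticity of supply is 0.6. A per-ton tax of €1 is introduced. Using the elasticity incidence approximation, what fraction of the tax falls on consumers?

Consumers' share ≈ 0.6.

Incidence ratio: consumers' share ≈ εs / (εs + |εd|) = 0.6 / (0.6 + 0.4) = 0.6.
Supply is the more elastic side, so consumers bear the larger share.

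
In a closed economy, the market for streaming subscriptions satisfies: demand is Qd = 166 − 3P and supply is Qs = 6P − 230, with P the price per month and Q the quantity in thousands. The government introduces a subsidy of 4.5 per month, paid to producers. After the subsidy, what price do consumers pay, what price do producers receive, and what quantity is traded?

Consumers pay 41; producers receive 45.5; quantity = 43.

Before the subsidy: set 166 − 3P = 6P − 230 → P* = 44, Q* = 34.
With a per-unit subsidy paid to producers, each receives P + 4.5 per unit sold, so supply becomes Qs = 6(P + 4.5) − 230.
Solving gives Q = 43 with consumers paying 41 and producers receiving 45.5 (the 4.5 wedge).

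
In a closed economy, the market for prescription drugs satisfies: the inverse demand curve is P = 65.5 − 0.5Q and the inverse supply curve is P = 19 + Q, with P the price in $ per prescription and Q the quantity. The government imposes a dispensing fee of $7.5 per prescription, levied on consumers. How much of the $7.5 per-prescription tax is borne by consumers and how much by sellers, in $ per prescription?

Consumers bear $2.5 per prescription; sellers bear $5 per prescription.

Rewrite in direct form: Qd = 131 − 2P and Qs = P − 19.
Without the tax, 131 − 2P = P − 19 gives 3P = 150, so P* = $50 and Q* = 31.
With the tax collected from consumers, demand (in seller-price terms) shifts: Qd = 131 − 2(P + 7.5).
New equilibrium: consumers pay $52.5, sellers receive $45, Q = 26. (Wedge: Pb − Ps = 7.5.)
Burden on consumers: $2.5; on sellers: $5. (They sum to $7.5.)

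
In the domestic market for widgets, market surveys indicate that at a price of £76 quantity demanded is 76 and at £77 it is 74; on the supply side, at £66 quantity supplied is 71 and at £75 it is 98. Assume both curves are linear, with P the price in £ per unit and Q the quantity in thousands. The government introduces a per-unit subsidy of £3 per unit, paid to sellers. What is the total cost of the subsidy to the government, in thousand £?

Government outlay = £268.8 thousand.

Demand slope: (74 − 76)/(77 − 76) = -2, so Qd = 228 − 2P.
Supply slope: (98 − 71)/(75 − 66) = 3, so Qs = 3P − 127.
Without the subsidy, 228 − 2P = 3P − 127 gives 5P = 355, so P* = £71 and Q* = 86.
With a per-unit subsidy paid to sellers, each receives P + 3 per unit sold, so supply becomes Qs = 3(P + 3) − 127.
Solving gives Q = 89.6 with consumers paying £69.2 and sellers receiving £72.2 (the £3 wedge).
Outlay = t · Q = 3 · 89.6 = £268.8.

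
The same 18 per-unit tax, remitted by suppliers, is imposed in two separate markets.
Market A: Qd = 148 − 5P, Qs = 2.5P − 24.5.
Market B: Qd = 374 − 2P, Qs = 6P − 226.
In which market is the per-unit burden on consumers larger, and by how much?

Market A: pre-tax P* = 23, Q* = 33; post-tax Q = 3; per-unit burden on consumers = 6.
Market B: pre-tax P* = 75, Q* = 224; post-tax Q = 197; per-unit burden on consumers = 13.5.
Difference: 6 vs 13.5 → market B is larger by 7.5.

Market B, by 7.5.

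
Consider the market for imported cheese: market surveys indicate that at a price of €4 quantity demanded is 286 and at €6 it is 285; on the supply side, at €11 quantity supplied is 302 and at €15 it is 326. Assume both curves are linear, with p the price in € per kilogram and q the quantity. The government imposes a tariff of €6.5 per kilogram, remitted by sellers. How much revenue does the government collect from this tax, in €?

Tax revenue = €1826.5.

Demand slope: (285 − 286)/(6 − 4) = -0.5, so qd = 288 − 0.5p.
Supply slope: (326 − 302)/(15 − 11) = 6, so qs = 6p + 236.
Before the tax: set 288 − 0.5p = 6p + 236 → p* = €8, q* = 284.
With the tax collected from sellers, supply shifts: qs = 6(p − 6.5) + 236.
New equilibrium: buyers pay €14, sellers receive €7.5, q = 281. (Wedge: pb − ps = 6.5.)
Revenue = t · Q = 6.5 · 281 = €1826.5.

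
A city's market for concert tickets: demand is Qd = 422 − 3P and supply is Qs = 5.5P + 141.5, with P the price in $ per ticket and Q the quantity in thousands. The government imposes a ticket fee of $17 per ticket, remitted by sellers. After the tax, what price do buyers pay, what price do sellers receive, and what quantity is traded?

Without the tax, 422 − 3P = 5.5P + 141.5 gives 8.5P = 280.5, so P* = $33 and Q* = 323.
With the tax collected from sellers, supply shifts: Qs = 5.5(P − 17) + 141.5.
New equilibrium: buyers pay $44, sellers receive $27, Q = 290. (Wedge: Pb − Ps = 17.)

Buyers pay $44; sellers receive $27; quantity = 290.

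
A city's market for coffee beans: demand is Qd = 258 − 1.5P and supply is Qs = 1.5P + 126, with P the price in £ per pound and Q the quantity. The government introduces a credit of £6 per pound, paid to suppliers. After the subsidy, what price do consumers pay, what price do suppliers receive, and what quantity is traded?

Consumers pay £41; suppliers receive £47; quantity = 196.5.

Before the subsidy: set 258 − 1.5P = 1.5P + 126 → P* = £44, Q* = 192.
With a per-unit subsidy paid to suppliers, each receives P + 6 per unit sold, so supply becomes Qs = 1.5(P + 6) + 126.
Solving gives Q = 196.5 with consumers paying £41 and suppliers receiving £47 (the £6 wedge).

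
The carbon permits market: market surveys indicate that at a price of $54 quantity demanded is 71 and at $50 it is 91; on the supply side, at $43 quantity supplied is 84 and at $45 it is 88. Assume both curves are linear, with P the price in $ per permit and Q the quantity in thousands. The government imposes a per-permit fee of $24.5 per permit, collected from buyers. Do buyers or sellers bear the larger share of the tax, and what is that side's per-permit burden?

Sellers bear the larger share: $17.5 per permit.

Demand slope: (91 − 71)/(50 − 54) = -5, so Qd = 341 − 5P.
Supply slope: (88 − 84)/(45 − 43) = 2, so Qs = 2P − 2.
Without the tax, 341 − 5P = 2P − 2 gives 7P = 343, so P* = $49 and Q* = 96.
With the tax collected from buyers, demand (in seller-price terms) shifts: Qd = 341 − 5(P + 24.5).
Solving gives Q = 61 with buyers paying $56 and sellers receiving $31.5 (the $24.5 wedge).
Per-permit burden: buyers $7, sellers $17.5.
Sellers take the larger share because supply is less price-elastic here (demand slope 5 vs supply slope 2).
The less price-elastic side of the market bears the larger share of a per-unit tax.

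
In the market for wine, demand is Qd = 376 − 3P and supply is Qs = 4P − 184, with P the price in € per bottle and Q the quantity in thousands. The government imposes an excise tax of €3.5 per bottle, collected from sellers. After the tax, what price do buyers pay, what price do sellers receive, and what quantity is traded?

Before the tax: set 376 − 3P = 4P − 184 → P* = €80, Q* = 136.
With the tax collected from sellers, supply shifts: Qs = 4(P − 3.5) − 184.
New equilibrium: buyers pay €82, sellers receive €78.5, Q = 130. (Wedge: Pb − Ps = 3.5.)
The less price-elastic side of the market bears the larger share of a per-unit tax.

Buyers pay €82; sellers receive €78.5; quantity = 130.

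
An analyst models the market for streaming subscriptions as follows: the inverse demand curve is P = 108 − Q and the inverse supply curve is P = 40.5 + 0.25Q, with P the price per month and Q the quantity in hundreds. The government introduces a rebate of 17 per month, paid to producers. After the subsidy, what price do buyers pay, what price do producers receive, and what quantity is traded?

Buyers pay 40.4; producers receive 57.4; quantity = 67.6.

Inverting to Q(P) form: Qd = 108 − P; Qs = 4P − 162.
Before the subsidy: set 108 − P = 4P − 162 → P* = 54, Q* = 54.
With a per-unit subsidy paid to producers, each receives P + 17 per unit sold, so supply becomes Qs = 4(P + 17) − 162.
Solving gives Q = 67.6 with buyers paying 40.4 and producers receiving 57.4 (the 17 wedge).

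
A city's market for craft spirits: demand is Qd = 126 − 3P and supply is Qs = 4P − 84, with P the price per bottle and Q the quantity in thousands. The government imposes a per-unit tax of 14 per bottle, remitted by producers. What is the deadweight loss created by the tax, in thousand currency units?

Without the tax, 126 − 3P = 4P − 84 gives 7P = 210, so P* = 30 and Q* = 36.
With the tax collected from producers, supply shifts: Qs = 4(P − 14) − 84.
Solving gives Q = 12 with consumers paying 38 and producers receiving 24 (the 14 wedge).
Quantity falls by |ΔQ| = |36 − 12| = 24.
DWL = ½ · t · |ΔQ| = ½ · 14 · 24 = 168.

Deadweight loss = 168 thousand.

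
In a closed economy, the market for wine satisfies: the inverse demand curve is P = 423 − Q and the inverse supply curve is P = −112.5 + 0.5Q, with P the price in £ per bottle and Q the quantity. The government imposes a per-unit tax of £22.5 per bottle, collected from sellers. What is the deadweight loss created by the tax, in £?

Rewrite in direct form: Qd = 423 − P and Qs = 2P + 225.
Before the tax: set 423 − P = 2P + 225 → P* = £66, Q* = 357.
With the tax collected from sellers, supply shifts: Qs = 2(P − 22.5) + 225.
New equilibrium: buyers pay £81, sellers receive £58.5, Q = 342. (Wedge: Pb − Ps = 22.5.)
Quantity falls by |ΔQ| = |357 − 342| = 15.
DWL = ½ · t · |ΔQ| = ½ · 22.5 · 15 = £168.75.

Deadweight loss = £168.75.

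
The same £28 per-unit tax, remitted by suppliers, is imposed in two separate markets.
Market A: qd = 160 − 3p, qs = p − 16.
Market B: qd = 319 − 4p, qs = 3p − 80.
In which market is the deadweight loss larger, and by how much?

Market B, by £378.

Market A: pre-tax p* = £44, q* = 28; post-tax q = 7; deadweight loss = £294.
Market B: pre-tax p* = £57, q* = 91; post-tax q = 43; deadweight loss = £672.
Difference: £294 vs £672 → market B is larger by £378.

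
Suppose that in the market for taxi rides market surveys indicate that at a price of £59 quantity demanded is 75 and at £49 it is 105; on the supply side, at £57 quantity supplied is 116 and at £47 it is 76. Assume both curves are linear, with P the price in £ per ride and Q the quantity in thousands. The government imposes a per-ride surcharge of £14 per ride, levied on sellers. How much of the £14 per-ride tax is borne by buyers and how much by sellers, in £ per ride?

Buyers bear £8 per ride; sellers bear £6 per ride.

Demand slope: (105 − 75)/(49 − 59) = -3, so Qd = 252 − 3P.
Supply slope: (76 − 116)/(47 − 57) = 4, so Qs = 4P − 112.
Without the tax, 252 − 3P = 4P − 112 gives 7P = 364, so P* = £52 and Q* = 96.
With the tax collected from sellers, supply shifts: Qs = 4(P − 14) − 112.
New equilibrium: buyers pay £60, sellers receive £46, Q = 72. (Wedge: Pb − Ps = 14.)
Burden on buyers: £8; on sellers: £6. (They sum to £14.)
The less price-elastic side of the market bears the larger share of a per-unit tax.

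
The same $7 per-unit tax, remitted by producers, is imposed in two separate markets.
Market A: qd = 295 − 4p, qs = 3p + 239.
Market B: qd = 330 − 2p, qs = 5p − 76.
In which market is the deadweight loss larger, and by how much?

Market A, by $7.

Market A: pre-tax p* = $8, q* = 263; post-tax q = 251; deadweight loss = $42.
Market B: pre-tax p* = $58, q* = 214; post-tax q = 204; deadweight loss = $35.
Difference: $42 vs $35 → market A is larger by $7.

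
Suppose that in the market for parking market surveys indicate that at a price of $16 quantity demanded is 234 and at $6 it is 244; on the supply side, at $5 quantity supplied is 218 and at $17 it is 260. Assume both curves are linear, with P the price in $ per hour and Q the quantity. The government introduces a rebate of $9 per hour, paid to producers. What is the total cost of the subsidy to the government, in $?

Government outlay = $2214.

Demand slope: (244 − 234)/(6 − 16) = -1, so Qd = 250 − P.
Supply slope: (260 − 218)/(17 − 5) = 3.5, so Qs = 3.5P + 200.5.
Before the subsidy: set 250 − P = 3.5P + 200.5 → P* = $11, Q* = 239.
With a per-unit subsidy paid to producers, each receives P + 9 per unit sold, so supply becomes Qs = 3.5(P + 9) + 200.5.
Solving gives Q = 246 with consumers paying $4 and producers receiving $13 (the $9 wedge).
Outlay = t · Q = 9 · 246 = $2214.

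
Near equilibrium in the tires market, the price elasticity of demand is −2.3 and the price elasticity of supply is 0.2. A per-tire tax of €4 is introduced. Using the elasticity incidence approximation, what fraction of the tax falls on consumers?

Incidence ratio: consumers' share ≈ εs / (εs + |εd|) = 0.2 / (0.2 + 2.3) = 0.08.
Supply is the less elastic side, so consumers bear the smaller share.

Consumers' share ≈ 0.08.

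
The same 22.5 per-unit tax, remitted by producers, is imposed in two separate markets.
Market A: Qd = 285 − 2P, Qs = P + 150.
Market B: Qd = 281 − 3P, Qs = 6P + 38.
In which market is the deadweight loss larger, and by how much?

Market A: pre-tax P* = 45, Q* = 195; post-tax Q = 180; deadweight loss = 168.75.
Market B: pre-tax P* = 27, Q* = 200; post-tax Q = 155; deadweight loss = 506.25.
Difference: 168.75 vs 506.25 → market B is larger by 337.5.

Market B, by 337.5.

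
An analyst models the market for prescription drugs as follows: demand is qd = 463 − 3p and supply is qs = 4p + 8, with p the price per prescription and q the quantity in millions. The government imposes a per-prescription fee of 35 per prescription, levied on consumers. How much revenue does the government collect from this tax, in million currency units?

Before the tax: set 463 − 3p = 4p + 8 → p* = 65, q* = 268.
With the tax collected from consumers, demand (in seller-price terms) shifts: qd = 463 − 3(p + 35).
Solving gives q = 208 with consumers paying 85 and suppliers receiving 50 (the 35 wedge).
Revenue = t · Q = 35 · 208 = 7280.

Tax revenue = 7280 million.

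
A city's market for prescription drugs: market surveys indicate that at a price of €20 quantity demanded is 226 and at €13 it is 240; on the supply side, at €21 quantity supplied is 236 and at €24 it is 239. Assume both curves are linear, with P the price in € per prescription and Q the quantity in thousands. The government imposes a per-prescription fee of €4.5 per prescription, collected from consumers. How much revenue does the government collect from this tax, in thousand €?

Tax revenue = €1030.5 thousand.

Demand slope: (240 − 226)/(13 − 20) = -2, so Qd = 266 − 2P.
Supply slope: (239 − 236)/(24 − 21) = 1, so Qs = P + 215.
Without the tax, 266 − 2P = P + 215 gives 3P = 51, so P* = €17 and Q* = 232.
With the tax collected from consumers, demand (in seller-price terms) shifts: Qd = 266 − 2(P + 4.5).
New equilibrium: consumers pay €18.5, sellers receive €14, Q = 229. (Wedge: Pb − Ps = 4.5.)
Revenue = t · Q = 4.5 · 229 = €1030.5.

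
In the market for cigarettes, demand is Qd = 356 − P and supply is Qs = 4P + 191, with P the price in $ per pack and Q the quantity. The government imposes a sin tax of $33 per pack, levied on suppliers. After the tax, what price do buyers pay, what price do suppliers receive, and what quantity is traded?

Before the tax: set 356 − P = 4P + 191 → P* = $33, Q* = 323.
With the tax collected from suppliers, supply shifts: Qs = 4(P − 33) + 191.
Solving gives Q = 296.6 with buyers paying $59.4 and suppliers receiving $26.4 (the $33 wedge).
The less price-elastic side of the market bears the larger share of a per-unit tax.

Buyers pay $59.4; suppliers receive $26.4; quantity = 296.6.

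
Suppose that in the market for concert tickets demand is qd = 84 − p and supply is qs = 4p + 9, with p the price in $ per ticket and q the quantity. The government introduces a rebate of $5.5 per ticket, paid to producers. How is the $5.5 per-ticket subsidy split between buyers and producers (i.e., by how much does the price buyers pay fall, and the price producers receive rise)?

Buyers gain $4.4 per ticket; producers gain $1.1 per ticket.

Without the subsidy, 84 − p = 4p + 9 gives 5p = 75, so p* = $15 and q* = 69.
With a per-unit subsidy paid to producers, each receives p + 5.5 per unit sold, so supply becomes qs = 4(p + 5.5) + 9.
Solving gives q = 73.4 with buyers paying $10.6 and producers receiving $16.1 (the $5.5 wedge).
Gain to buyers: $4.4; to producers: $1.1. (They sum to $5.5.)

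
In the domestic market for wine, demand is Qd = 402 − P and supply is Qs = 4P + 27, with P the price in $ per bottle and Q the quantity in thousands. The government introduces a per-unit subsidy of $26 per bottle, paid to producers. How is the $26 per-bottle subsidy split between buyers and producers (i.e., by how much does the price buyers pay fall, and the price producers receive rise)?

Buyers gain $20.8 per bottle; producers gain $5.2 per bottle.

Without the subsidy, 402 − P = 4P + 27 gives 5P = 375, so P* = $75 and Q* = 327.
With a per-unit subsidy paid to producers, each receives P + 26 per unit sold, so supply becomes Qs = 4(P + 26) + 27.
New equilibrium: buyers pay $54.2, producers receive $80.2, Q = 347.8. (Wedge: Pb − Ps = −26.)
Gain to buyers: $20.8; to producers: $5.2. (They sum to $26.)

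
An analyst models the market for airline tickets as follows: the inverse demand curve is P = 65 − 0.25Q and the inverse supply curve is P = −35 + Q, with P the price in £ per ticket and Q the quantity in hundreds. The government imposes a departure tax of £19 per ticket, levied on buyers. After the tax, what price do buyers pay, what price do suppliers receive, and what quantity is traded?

Buyers pay £48.8; suppliers receive £29.8; quantity = 64.8.

Inverting to Q(P) form: Qd = 260 − 4P; Qs = P + 35.
Before the tax: set 260 − 4P = P + 35 → P* = £45, Q* = 80.
With the tax collected from buyers, demand (in seller-price terms) shifts: Qd = 260 − 4(P + 19).
New equilibrium: buyers pay £48.8, suppliers receive £29.8, Q = 64.8. (Wedge: Pb − Ps = 19.)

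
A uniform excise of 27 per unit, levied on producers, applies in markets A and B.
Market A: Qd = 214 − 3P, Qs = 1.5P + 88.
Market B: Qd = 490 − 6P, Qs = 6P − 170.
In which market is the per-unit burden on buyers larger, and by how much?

Market A: pre-tax P* = 28, Q* = 130; post-tax Q = 103; per-unit burden on buyers = 9.
Market B: pre-tax P* = 55, Q* = 160; post-tax Q = 79; per-unit burden on buyers = 13.5.
Difference: 9 vs 13.5 → market B is larger by 4.5.

Market B, by 4.5.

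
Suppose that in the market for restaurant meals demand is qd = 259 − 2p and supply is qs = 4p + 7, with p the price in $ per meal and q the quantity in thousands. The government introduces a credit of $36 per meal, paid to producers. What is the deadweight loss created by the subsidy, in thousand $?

Deadweight loss = $864 thousand.

Before the subsidy: set 259 − 2p = 4p + 7 → p* = $42, q* = 175.
With a per-unit subsidy paid to producers, each receives p + 36 per unit sold, so supply becomes qs = 4(p + 36) + 7.
Solving gives q = 223 with buyers paying $18 and producers receiving $54 (the $36 wedge).
Quantity rises by |ΔQ| = |175 − 223| = 48.
DWL = ½ · t · |ΔQ| = ½ · 36 · 48 = $864.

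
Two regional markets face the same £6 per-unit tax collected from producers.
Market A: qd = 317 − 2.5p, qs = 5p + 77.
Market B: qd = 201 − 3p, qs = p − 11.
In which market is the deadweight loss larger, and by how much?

Market A: pre-tax p* = £32, q* = 237; post-tax q = 227; deadweight loss = £30.
Market B: pre-tax p* = £53, q* = 42; post-tax q = 37.5; deadweight loss = £13.5.
Difference: £30 vs £13.5 → market A is larger by £16.5.

Market A, by £16.5.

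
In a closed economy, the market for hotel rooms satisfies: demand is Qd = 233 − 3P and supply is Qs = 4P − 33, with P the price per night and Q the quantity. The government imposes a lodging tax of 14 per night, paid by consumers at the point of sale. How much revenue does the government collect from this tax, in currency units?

Tax revenue = 1330.

Before the tax: set 233 − 3P = 4P − 33 → P* = 38, Q* = 119.
With the tax collected from consumers, demand (in seller-price terms) shifts: Qd = 233 − 3(P + 14).
New equilibrium: consumers pay 46, sellers receive 32, Q = 95. (Wedge: Pb − Ps = 14.)
Revenue = t · Q = 14 · 95 = 1330.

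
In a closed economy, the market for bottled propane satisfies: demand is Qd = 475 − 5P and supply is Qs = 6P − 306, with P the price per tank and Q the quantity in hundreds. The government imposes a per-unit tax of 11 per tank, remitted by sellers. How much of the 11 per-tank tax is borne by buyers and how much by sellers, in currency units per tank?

Buyers bear 6 per tank; sellers bear 5 per tank.

Without the tax, 475 − 5P = 6P − 306 gives 11P = 781, so P* = 71 and Q* = 120.
With the tax collected from sellers, supply shifts: Qs = 6(P − 11) − 306.
New equilibrium: buyers pay 77, sellers receive 66, Q = 90. (Wedge: Pb − Ps = 11.)
Burden on buyers: 6; on sellers: 5. (They sum to 11.)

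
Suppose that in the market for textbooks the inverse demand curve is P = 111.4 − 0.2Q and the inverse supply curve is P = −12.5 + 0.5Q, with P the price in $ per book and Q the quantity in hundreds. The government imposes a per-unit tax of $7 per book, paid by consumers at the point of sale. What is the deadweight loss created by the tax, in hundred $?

Rewrite in direct form: Qd = 557 − 5P and Qs = 2P + 25.
Without the tax, 557 − 5P = 2P + 25 gives 7P = 532, so P* = $76 and Q* = 177.
With the tax collected from consumers, demand (in seller-price terms) shifts: Qd = 557 − 5(P + 7).
New equilibrium: consumers pay $78, sellers receive $71, Q = 167. (Wedge: Pb − Ps = 7.)
Quantity falls by |ΔQ| = |177 − 167| = 10.
DWL = ½ · t · |ΔQ| = ½ · 7 · 10 = $35.

Deadweight loss = $35 hundred.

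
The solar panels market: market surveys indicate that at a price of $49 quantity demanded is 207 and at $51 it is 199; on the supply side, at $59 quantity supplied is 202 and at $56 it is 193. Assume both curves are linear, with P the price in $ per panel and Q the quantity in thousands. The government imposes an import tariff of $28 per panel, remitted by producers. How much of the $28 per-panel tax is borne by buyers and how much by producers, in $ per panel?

Demand slope: (199 − 207)/(51 − 49) = -4, so Qd = 403 − 4P.
Supply slope: (193 − 202)/(56 − 59) = 3, so Qs = 3P + 25.
Before the tax: set 403 − 4P = 3P + 25 → P* = $54, Q* = 187.
With the tax collected from producers, supply shifts: Qs = 3(P − 28) + 25.
New equilibrium: buyers pay $66, producers receive $38, Q = 139. (Wedge: Pb − Ps = 28.)
Burden on buyers: $12; on producers: $16. (They sum to $28.)
The less price-elastic side of the market bears the larger share of a per-unit tax.

Buyers bear $12 per panel; producers bear $16 per panel.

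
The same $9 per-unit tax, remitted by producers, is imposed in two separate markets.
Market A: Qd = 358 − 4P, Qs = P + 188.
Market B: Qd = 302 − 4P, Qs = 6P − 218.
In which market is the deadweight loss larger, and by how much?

Market B, by $64.8.

Market A: pre-tax P* = $34, Q* = 222; post-tax Q = 214.8; deadweight loss = $32.4.
Market B: pre-tax P* = $52, Q* = 94; post-tax Q = 72.4; deadweight loss = $97.2.
Difference: $32.4 vs $97.2 → market B is larger by $64.8.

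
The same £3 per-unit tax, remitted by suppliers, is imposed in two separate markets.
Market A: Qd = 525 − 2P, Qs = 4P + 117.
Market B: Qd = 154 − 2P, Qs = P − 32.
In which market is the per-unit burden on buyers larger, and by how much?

Market A: pre-tax P* = £68, Q* = 389; post-tax Q = 385; per-unit burden on buyers = £2.
Market B: pre-tax P* = £62, Q* = 30; post-tax Q = 28; per-unit burden on buyers = £1.
Difference: £2 vs £1 → market A is larger by £1.

Market A, by £1.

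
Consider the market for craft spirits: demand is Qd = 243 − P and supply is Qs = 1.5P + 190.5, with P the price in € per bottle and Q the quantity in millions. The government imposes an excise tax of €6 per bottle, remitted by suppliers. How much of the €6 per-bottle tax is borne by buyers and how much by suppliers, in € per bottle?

Buyers bear €3.6 per bottle; suppliers bear €2.4 per bottle.

Without the tax, 243 − P = 1.5P + 190.5 gives 2.5P = 52.5, so P* = €21 and Q* = 222.
With the tax collected from suppliers, supply shifts: Qs = 1.5(P − 6) + 190.5.
Solving gives Q = 218.4 with buyers paying €24.6 and suppliers receiving €18.6 (the €6 wedge).
Burden on buyers: €3.6; on suppliers: €2.4. (They sum to €6.)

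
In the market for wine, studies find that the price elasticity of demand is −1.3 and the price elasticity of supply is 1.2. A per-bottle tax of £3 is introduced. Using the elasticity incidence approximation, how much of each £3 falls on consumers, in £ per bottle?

Incidence ratio: consumers' share ≈ εs / (εs + |εd|) = 1.2 / (1.2 + 1.3) = 0.48.
So consumers bear ≈ 0.48 × £3 = £1.44; producers bear £1.56.

Consumers bear ≈ £1.44 per bottle.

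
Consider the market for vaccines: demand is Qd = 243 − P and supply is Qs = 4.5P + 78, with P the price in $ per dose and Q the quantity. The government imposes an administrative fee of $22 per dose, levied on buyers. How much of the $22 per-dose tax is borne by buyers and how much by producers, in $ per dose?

Buyers bear $18 per dose; producers bear $4 per dose.

Before the tax: set 243 − P = 4.5P + 78 → P* = $30, Q* = 213.
With the tax collected from buyers, demand (in seller-price terms) shifts: Qd = 243 − (P + 22).
Solving gives Q = 195 with buyers paying $48 and producers receiving $26 (the $22 wedge).
Burden on buyers: $18; on producers: $4. (They sum to $22.)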